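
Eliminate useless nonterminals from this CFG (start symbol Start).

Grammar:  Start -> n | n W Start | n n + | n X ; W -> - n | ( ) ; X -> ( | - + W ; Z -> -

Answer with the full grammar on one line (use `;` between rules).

Start -> n | n W Start | n n + | n X; W -> - n | ( ); X -> ( | - + W

Generating nonterminals: {Start, W, X, Z}.
Reachable from Start after that: {Start, W, X}.
Removed useless symbols: {Z} and every production mentioning them.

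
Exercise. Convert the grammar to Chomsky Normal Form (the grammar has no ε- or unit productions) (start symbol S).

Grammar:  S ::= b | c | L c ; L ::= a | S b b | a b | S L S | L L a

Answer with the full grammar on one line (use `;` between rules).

S ::= b | c | L X1; L ::= a | S Y1 | X3 X2 | S Y2 | L Y3; X1 ::= c; X2 ::= b; X3 ::= a; Y1 ::= X2 X2; Y2 ::= L S; Y3 ::= L X3

Introduce a nonterminal for each terminal appearing in a rule of length ≥ 2: X1 → c, X2 → b, X3 → a.
Binarize each right-hand side of length ≥ 3 by chaining fresh nonterminals (Y1, Y2, …): affected rules were L → S X2 X2; L → S L S; L → L L X3.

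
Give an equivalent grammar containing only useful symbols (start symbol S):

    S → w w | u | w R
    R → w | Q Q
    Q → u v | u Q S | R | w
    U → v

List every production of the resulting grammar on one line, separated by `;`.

Generating nonterminals: {Q, R, S, U}.
Reachable from S after that: {Q, R, S}.
Removed useless symbols: {U} and every production mentioning them.

S → w w | u | w R; R → w | Q Q; Q → u v | u Q S | R | w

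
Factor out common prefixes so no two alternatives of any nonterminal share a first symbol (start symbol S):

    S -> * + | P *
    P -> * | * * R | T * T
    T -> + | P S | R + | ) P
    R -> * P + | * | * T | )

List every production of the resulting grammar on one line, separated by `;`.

S -> * + | P *; P -> T * T | * P'; T -> + | P S | R + | ) P; R -> ) | * R'; P' -> ε | * R; R' -> P + | ε | T

P has alternatives sharing prefix '*': factor to P → * P' with P' → ε | * R.
R has alternatives sharing prefix '*': factor to R → * R' with R' → P + | ε | T.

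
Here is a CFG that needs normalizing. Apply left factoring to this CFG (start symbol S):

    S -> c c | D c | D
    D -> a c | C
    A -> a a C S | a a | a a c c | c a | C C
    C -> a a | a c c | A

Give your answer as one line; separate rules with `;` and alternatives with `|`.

S has alternatives sharing prefix 'D': factor to S → D S' with S' → c | ε.
A has alternatives sharing prefix 'a a': factor to A → a a A' with A' → C S | ε | c c.
C has alternatives sharing prefix 'a': factor to C → a C' with C' → a | c c.

S -> c c | D S'; D -> a c | C; A -> c a | C C | a a A'; C -> A | a C'; S' -> c | ε; A' -> C S | ε | c c; C' -> a | c c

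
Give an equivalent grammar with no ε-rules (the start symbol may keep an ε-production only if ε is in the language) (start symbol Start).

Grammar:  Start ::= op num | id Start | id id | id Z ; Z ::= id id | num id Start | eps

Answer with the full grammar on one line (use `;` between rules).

Nullable nonterminals: {Z}.
ε ∉ L(G), so no ε-production is kept.
Expand every rule over subsets of its nullable positions: Start → id Z gives id Z | id.

Start ::= op num | id Start | id id | id Z | id; Z ::= id id | num id Start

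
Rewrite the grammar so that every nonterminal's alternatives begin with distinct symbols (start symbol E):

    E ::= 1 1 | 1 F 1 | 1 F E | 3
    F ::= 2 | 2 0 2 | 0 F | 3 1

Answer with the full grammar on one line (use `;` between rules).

E ::= 3 | 1 E'; F ::= 0 F | 3 1 | 2 F'; E' ::= 1 | F E''; F' ::= ε | 0 2; E'' ::= 1 | E

E has alternatives sharing prefix '1': factor to E → 1 E' with E' → 1 | F 1 | F E.
F has alternatives sharing prefix '2': factor to F → 2 F' with F' → ε | 0 2.
E' has alternatives sharing prefix 'F': factor to E' → F E'' with E'' → 1 | E.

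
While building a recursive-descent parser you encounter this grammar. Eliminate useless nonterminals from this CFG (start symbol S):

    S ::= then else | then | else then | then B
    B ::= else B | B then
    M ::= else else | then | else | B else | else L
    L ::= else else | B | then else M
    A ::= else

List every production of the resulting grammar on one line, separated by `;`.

S ::= then else | then | else then

Generating nonterminals: {A, L, M, S}.
Reachable from S after that: {S}.
Removed useless symbols: {A, B, L, M} and every production mentioning them.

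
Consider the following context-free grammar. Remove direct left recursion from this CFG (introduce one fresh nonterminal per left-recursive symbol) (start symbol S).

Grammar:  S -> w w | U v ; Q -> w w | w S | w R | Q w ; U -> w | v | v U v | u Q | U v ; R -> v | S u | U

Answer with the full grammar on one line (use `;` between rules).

S -> w w | U v; Q -> w w Q' | w S Q' | w R Q'; U -> w U' | v U' | v U v U' | u Q U'; R -> v | S u | U; Q' -> w Q' | ε; U' -> v U' | ε

Q, U are directly left-recursive.
For Q: α = {w}, β = {w w, w S, w R}. Rewrite as Q → β Q' and Q' → α Q' | ε.
For U: α = {v}, β = {w, v, v U v, u Q}. Rewrite as U → β U' and U' → α U' | ε.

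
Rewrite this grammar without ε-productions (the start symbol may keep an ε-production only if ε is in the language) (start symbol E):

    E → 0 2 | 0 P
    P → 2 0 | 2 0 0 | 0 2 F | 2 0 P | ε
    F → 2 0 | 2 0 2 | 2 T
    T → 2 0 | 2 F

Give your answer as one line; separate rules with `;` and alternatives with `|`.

The nullable symbols are {P}.
ε ∉ L(G), so no ε-production is kept.
Add the nullable-subset variants: E → 0 P gives 0 P | 0.

E → 0 2 | 0 P | 0; P → 2 0 | 2 0 0 | 0 2 F | 2 0 P; F → 2 0 | 2 0 2 | 2 T; T → 2 0 | 2 F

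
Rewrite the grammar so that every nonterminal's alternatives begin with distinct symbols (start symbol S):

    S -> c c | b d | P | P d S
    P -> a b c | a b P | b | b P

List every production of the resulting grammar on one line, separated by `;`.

S -> c c | b d | P S'; P -> a b P' | b P''; S' -> ε | d S; P' -> c | P; P'' -> ε | P

S has alternatives sharing prefix 'P': factor to S → P S' with S' → ε | d S.
P has alternatives sharing prefix 'a b': factor to P → a b P' with P' → c | P.
P has alternatives sharing prefix 'b': factor to P → b P'' with P'' → ε | P.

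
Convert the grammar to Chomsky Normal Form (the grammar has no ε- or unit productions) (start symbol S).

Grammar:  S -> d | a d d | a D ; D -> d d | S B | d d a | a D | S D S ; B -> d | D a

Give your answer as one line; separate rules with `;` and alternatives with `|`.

S -> d | X1 Y1 | X1 D; D -> X2 X2 | S B | X2 Y2 | X1 D | S Y3; B -> d | D X1; X1 -> a; X2 -> d; Y1 -> X2 X2; Y2 -> X2 X1; Y3 -> D S

Introduce a nonterminal for each terminal appearing in a rule of length ≥ 2: X1 → a, X2 → d.
Binarize each right-hand side of length ≥ 3 by chaining fresh nonterminals (Y1, Y2, …): affected rules were S → X1 X2 X2; D → X2 X2 X1; D → S D S.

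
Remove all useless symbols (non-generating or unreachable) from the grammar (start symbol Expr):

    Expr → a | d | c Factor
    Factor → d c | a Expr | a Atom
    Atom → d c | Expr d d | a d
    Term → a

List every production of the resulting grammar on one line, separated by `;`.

Generating nonterminals: {Atom, Expr, Factor, Term}.
Reachable from Expr after that: {Atom, Expr, Factor}.
Removed useless symbols: {Term} and every production mentioning them.

Expr → a | d | c Factor; Factor → d c | a Expr | a Atom; Atom → d c | Expr d d | a d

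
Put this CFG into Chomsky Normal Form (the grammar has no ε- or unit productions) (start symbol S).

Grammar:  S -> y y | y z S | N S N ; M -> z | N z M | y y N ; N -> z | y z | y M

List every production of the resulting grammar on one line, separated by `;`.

Introduce a nonterminal for each terminal appearing in a rule of length ≥ 2: X1 → y, X2 → z.
Binarize each right-hand side of length ≥ 3 by chaining fresh nonterminals (Y1, Y2, …): affected rules were S → X1 X2 S; S → N S N; M → N X2 M; M → X1 X1 N.

S -> X1 X1 | X1 Y1 | N Y2; M -> z | N Y3 | X1 Y4; N -> z | X1 X2 | X1 M; X1 -> y; X2 -> z; Y1 -> X2 S; Y2 -> S N; Y3 -> X2 M; Y4 -> X1 N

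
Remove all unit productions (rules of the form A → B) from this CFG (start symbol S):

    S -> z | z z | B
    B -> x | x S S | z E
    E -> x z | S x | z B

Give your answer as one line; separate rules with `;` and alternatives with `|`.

Unit pairs: S ⇒* {B}.
Replace each nonterminal's rules with the union of the non-unit rules of every nonterminal it unit-derives.

S -> x | x S S | z E | z | z z; B -> x | x S S | z E; E -> x z | S x | z B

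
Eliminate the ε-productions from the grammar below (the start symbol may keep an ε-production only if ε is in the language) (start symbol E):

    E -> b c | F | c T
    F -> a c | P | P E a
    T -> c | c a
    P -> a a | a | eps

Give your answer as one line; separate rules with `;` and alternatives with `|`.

E -> b c | F | c T | ε; F -> a c | P | P E a | P a | E a | a; T -> c | c a; P -> a a | a

Nullable nonterminals: {E, F, P}.
ε ∈ L(G) since E is nullable, so keep E → ε.
For each production, add variants omitting each subset of nullable occurrences: F → P E a gives P E a | P a | E a | a.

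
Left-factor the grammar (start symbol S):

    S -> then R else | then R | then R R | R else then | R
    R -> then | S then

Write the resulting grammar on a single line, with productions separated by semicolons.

S -> then R S' | R S''; R -> then | S then; S' -> else | ε | R; S'' -> else then | ε

S has alternatives sharing prefix 'then R': factor to S → then R S' with S' → else | ε | R.
S has alternatives sharing prefix 'R': factor to S → R S'' with S'' → else then | ε.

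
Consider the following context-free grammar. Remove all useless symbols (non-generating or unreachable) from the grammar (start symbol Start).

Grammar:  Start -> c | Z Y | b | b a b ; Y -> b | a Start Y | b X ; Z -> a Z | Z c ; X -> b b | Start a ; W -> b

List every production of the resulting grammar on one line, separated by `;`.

Generating nonterminals: {Start, W, X, Y}.
Reachable from Start after that: {Start}.
Removed useless symbols: {W, X, Y, Z} and every production mentioning them.

Start -> c | b | b a b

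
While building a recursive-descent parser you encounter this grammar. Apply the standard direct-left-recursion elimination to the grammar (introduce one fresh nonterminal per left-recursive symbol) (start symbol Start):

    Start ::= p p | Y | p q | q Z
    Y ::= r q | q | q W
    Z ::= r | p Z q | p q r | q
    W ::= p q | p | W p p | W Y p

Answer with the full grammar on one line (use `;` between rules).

Start ::= p p | Y | p q | q Z; Y ::= r q | q | q W; Z ::= r | p Z q | p q r | q; W ::= p q W1 | p W1; W1 ::= p p W1 | Y p W1 | ε

W is directly left-recursive.
For W: α = {p p, Y p}, β = {p q, p}. Rewrite as W → β W1 and W1 → α W1 | ε.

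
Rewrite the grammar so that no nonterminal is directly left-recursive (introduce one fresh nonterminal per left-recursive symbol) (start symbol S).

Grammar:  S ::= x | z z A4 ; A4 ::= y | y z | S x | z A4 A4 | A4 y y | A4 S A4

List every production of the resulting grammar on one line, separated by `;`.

S ::= x | z z A4; A4 ::= y A4' | y z A4' | S x A4' | z A4 A4 A4'; A4' ::= y y A4' | S A4 A4' | ε

A4 is directly left-recursive.
For A4: α = {y y, S A4}, β = {y, y z, S x, z A4 A4}. Rewrite as A4 → β A4' and A4' → α A4' | ε.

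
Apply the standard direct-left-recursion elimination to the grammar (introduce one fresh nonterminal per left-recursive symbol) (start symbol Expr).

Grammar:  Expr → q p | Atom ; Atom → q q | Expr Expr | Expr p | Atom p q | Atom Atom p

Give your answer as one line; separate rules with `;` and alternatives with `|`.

Atom is directly left-recursive.
For Atom: α = {p q, Atom p}, β = {q q, Expr Expr, Expr p}. Rewrite as Atom → β Atom1 and Atom1 → α Atom1 | ε.

Expr → q p | Atom; Atom → q q Atom1 | Expr Expr Atom1 | Expr p Atom1; Atom1 → p q Atom1 | Atom p Atom1 | ε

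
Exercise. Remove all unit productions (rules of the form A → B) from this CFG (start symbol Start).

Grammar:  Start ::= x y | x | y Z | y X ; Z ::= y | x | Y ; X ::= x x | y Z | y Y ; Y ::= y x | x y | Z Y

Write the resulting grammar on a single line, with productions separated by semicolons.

Start ::= x y | x | y Z | y X; Z ::= y | x | y x | x y | Z Y; X ::= x x | y Z | y Y; Y ::= y x | x y | Z Y

Unit pairs: Z ⇒* {Y}.
Replace each nonterminal's rules with the union of the non-unit rules of every nonterminal it unit-derives.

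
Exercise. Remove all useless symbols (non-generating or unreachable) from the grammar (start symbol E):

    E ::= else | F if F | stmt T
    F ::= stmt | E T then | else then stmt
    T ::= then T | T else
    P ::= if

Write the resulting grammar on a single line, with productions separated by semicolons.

Generating nonterminals: {E, F, P}.
Reachable from E after that: {E, F}.
Removed useless symbols: {P, T} and every production mentioning them.

E ::= else | F if F; F ::= stmt | else then stmt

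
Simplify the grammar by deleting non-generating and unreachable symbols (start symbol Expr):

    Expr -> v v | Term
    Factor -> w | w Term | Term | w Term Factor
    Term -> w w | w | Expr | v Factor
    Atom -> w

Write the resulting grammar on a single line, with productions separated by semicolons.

Generating nonterminals: {Atom, Expr, Factor, Term}.
Reachable from Expr after that: {Expr, Factor, Term}.
Removed useless symbols: {Atom} and every production mentioning them.

Expr -> v v | Term; Factor -> w | w Term | Term | w Term Factor; Term -> w w | w | Expr | v Factor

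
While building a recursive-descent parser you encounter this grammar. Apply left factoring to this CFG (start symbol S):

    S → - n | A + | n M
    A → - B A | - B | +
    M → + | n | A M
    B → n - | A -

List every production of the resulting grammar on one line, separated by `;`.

S → - n | A + | n M; A → + | - B A'; M → + | n | A M; B → n - | A -; A' → A | ε

A has alternatives sharing prefix '- B': factor to A → - B A' with A' → A | ε.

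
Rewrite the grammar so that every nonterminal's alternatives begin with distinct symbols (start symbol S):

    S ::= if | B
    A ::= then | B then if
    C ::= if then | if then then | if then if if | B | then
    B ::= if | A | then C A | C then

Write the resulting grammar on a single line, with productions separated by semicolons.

S ::= if | B; A ::= then | B then if; C ::= B | then | if then C'; B ::= if | A | then C A | C then; C' ::= ε | then | if if

C has alternatives sharing prefix 'if then': factor to C → if then C' with C' → ε | then | if if.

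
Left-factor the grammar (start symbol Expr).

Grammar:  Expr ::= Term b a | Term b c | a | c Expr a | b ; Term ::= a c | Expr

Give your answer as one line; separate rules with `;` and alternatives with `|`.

Expr ::= a | c Expr a | b | Term b Expr1; Term ::= a c | Expr; Expr1 ::= a | c

Expr has alternatives sharing prefix 'Term b': factor to Expr → Term b Expr1 with Expr1 → a | c.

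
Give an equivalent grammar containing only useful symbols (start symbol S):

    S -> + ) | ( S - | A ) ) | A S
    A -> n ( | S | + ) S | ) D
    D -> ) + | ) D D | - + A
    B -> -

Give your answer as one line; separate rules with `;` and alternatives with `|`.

Generating nonterminals: {A, B, D, S}.
Reachable from S after that: {A, D, S}.
Removed useless symbols: {B} and every production mentioning them.

S -> + ) | ( S - | A ) ) | A S; A -> n ( | S | + ) S | ) D; D -> ) + | ) D D | - + A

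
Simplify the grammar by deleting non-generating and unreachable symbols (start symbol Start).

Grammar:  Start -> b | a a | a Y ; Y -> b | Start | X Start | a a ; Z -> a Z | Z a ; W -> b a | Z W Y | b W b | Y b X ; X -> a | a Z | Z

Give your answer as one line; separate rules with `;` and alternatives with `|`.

Generating nonterminals: {Start, W, X, Y}.
Reachable from Start after that: {Start, X, Y}.
Removed useless symbols: {W, Z} and every production mentioning them.

Start -> b | a a | a Y; Y -> b | Start | X Start | a a; X -> a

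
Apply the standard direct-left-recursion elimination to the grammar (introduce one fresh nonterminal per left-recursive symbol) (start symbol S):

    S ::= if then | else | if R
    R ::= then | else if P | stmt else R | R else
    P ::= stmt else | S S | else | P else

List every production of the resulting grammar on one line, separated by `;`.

S ::= if then | else | if R; R ::= then R' | else if P R' | stmt else R R'; P ::= stmt else P' | S S P' | else P'; R' ::= else R' | epsilon; P' ::= else P' | epsilon

R, P are directly left-recursive.
For R: α = {else}, β = {then, else if P, stmt else R}. Rewrite as R → β R' and R' → α R' | ε.
For P: α = {else}, β = {stmt else, S S, else}. Rewrite as P → β P' and P' → α P' | ε.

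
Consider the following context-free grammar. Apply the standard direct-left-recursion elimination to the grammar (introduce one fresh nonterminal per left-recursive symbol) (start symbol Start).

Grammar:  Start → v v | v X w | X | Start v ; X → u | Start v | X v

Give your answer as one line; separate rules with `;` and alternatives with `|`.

Directly left-recursive nonterminals: Start, X.
For Start: α = {v}, β = {v v, v X w, X}. Rewrite as Start → β Start1 and Start1 → α Start1 | ε.
For X: α = {v}, β = {u, Start v}. Rewrite as X → β X1 and X1 → α X1 | ε.

Start → v v Start1 | v X w Start1 | X Start1; X → u X1 | Start v X1; Start1 → v Start1 | ε; X1 → v X1 | ε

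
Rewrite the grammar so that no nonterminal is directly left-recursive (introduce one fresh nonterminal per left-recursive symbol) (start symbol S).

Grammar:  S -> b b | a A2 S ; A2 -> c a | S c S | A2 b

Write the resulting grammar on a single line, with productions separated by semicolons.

S -> b b | a A2 S; A2 -> c a A2' | S c S A2'; A2' -> b A2' | ε

Left recursion appears on A2.
For A2: α = {b}, β = {c a, S c S}. Rewrite as A2 → β A2' and A2' → α A2' | ε.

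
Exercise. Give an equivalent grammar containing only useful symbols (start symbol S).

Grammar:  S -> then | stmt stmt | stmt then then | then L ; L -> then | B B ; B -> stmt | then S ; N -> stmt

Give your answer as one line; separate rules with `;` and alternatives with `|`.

Generating nonterminals: {B, L, N, S}.
Reachable from S after that: {B, L, S}.
Removed useless symbols: {N} and every production mentioning them.

S -> then | stmt stmt | stmt then then | then L; L -> then | B B; B -> stmt | then S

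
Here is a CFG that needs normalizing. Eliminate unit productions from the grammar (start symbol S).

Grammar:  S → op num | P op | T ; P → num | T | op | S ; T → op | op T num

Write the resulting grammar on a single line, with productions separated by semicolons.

S → op num | P op | op | op T num; P → op num | P op | num | op | op T num; T → op | op T num

Unit pairs: P ⇒* {S, T}; S ⇒* {T}.
For each unit pair (A, B), copy every non-unit production of B to A, then drop all unit productions.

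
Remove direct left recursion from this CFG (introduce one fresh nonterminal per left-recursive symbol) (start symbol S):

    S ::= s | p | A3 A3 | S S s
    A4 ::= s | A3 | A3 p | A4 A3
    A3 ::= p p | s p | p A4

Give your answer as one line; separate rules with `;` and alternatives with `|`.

S ::= s S' | p S' | A3 A3 S'; A4 ::= s A4' | A3 A4' | A3 p A4'; A3 ::= p p | s p | p A4; S' ::= S s S' | epsilon; A4' ::= A3 A4' | epsilon

S, A4 are directly left-recursive.
For S: α = {S s}, β = {s, p, A3 A3}. Rewrite as S → β S' and S' → α S' | ε.
For A4: α = {A3}, β = {s, A3, A3 p}. Rewrite as A4 → β A4' and A4' → α A4' | ε.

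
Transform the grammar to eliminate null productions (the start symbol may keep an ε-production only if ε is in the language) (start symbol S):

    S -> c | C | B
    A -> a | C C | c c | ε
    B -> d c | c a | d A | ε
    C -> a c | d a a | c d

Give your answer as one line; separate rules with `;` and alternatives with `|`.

S -> c | C | B | ε; A -> a | C C | c c; B -> d c | c a | d A | d; C -> a c | d a a | c d

Nullable set = {A, B, S}.
ε ∈ L(G) since S is nullable, so keep S → ε.
Expand every rule over subsets of its nullable positions: B → d A gives d A | d.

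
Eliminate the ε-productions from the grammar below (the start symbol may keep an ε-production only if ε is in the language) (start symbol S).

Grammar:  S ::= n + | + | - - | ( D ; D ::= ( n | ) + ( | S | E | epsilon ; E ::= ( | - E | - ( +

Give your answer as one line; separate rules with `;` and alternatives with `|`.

The nullable symbols are {D}.
ε ∉ L(G), so no ε-production is kept.
Expand every rule over subsets of its nullable positions: S → ( D gives ( D | (.

S ::= n + | + | - - | ( D | (; D ::= ( n | ) + ( | S | E; E ::= ( | - E | - ( +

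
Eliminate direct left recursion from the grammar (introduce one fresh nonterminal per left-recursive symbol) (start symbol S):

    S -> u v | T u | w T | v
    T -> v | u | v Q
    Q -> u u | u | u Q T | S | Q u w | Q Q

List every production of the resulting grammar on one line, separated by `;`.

Left recursion appears on Q.
For Q: α = {u w, Q}, β = {u u, u, u Q T, S}. Rewrite as Q → β Q' and Q' → α Q' | ε.

S -> u v | T u | w T | v; T -> v | u | v Q; Q -> u u Q' | u Q' | u Q T Q' | S Q'; Q' -> u w Q' | Q Q' | ε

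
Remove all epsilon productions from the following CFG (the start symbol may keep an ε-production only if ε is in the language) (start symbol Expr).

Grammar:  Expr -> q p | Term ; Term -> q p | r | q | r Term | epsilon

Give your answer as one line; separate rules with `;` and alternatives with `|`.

Nullable nonterminals: {Expr, Term}.
ε ∈ L(G) since Expr is nullable, so keep Expr → ε.

Expr -> q p | Term | epsilon; Term -> q p | r | q | r Term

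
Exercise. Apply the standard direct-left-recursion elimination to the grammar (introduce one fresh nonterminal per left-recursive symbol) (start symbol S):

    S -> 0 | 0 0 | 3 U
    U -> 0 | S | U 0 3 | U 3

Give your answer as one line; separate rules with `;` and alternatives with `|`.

S -> 0 | 0 0 | 3 U; U -> 0 U' | S U'; U' -> 0 3 U' | 3 U' | ε

U is directly left-recursive.
For U: α = {0 3, 3}, β = {0, S}. Rewrite as U → β U' and U' → α U' | ε.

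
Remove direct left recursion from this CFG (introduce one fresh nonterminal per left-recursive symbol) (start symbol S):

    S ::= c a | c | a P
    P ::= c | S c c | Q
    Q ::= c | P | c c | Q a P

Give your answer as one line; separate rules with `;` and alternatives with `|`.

Directly left-recursive nonterminal: Q.
For Q: α = {a P}, β = {c, P, c c}. Rewrite as Q → β Q' and Q' → α Q' | ε.

S ::= c a | c | a P; P ::= c | S c c | Q; Q ::= c Q' | P Q' | c c Q'; Q' ::= a P Q' | ε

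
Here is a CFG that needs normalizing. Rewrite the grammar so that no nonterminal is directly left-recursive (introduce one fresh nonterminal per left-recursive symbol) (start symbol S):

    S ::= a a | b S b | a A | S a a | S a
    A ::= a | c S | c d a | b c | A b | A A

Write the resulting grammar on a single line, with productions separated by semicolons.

S ::= a a S' | b S b S' | a A S'; A ::= a A' | c S A' | c d a A' | b c A'; S' ::= a a S' | a S' | ε; A' ::= b A' | A A' | ε

Left recursion appears on S, A.
For S: α = {a a, a}, β = {a a, b S b, a A}. Rewrite as S → β S' and S' → α S' | ε.
For A: α = {b, A}, β = {a, c S, c d a, b c}. Rewrite as A → β A' and A' → α A' | ε.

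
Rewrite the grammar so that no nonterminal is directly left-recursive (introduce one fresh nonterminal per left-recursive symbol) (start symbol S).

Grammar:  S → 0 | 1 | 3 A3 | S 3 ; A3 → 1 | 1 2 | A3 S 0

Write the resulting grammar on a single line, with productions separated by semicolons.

S → 0 S' | 1 S' | 3 A3 S'; A3 → 1 A3' | 1 2 A3'; S' → 3 S' | ε; A3' → S 0 A3' | ε

Left recursion appears on S, A3.
For S: α = {3}, β = {0, 1, 3 A3}. Rewrite as S → β S' and S' → α S' | ε.
For A3: α = {S 0}, β = {1, 1 2}. Rewrite as A3 → β A3' and A3' → α A3' | ε.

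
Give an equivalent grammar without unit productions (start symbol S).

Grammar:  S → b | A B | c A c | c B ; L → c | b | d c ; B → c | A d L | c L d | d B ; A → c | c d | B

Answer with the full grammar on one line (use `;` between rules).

S → b | A B | c A c | c B; L → c | b | d c; B → c | A d L | c L d | d B; A → c | A d L | c L d | d B | c d

Unit pairs: A ⇒* {B}.
Replace each nonterminal's rules with the union of the non-unit rules of every nonterminal it unit-derives.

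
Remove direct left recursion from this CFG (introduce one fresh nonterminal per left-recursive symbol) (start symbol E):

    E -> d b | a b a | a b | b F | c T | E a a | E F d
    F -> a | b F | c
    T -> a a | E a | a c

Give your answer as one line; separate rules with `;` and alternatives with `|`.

E -> d b E' | a b a E' | a b E' | b F E' | c T E'; F -> a | b F | c; T -> a a | E a | a c; E' -> a a E' | F d E' | ε

E is directly left-recursive.
For E: α = {a a, F d}, β = {d b, a b a, a b, b F, c T}. Rewrite as E → β E' and E' → α E' | ε.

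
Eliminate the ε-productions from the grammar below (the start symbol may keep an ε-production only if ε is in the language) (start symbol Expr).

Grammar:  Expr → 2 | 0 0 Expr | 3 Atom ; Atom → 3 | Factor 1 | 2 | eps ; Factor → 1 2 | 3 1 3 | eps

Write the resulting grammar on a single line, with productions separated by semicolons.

Expr → 2 | 0 0 Expr | 3 Atom | 3; Atom → 3 | Factor 1 | 1 | 2; Factor → 1 2 | 3 1 3

Nullable nonterminals: {Atom, Factor}.
ε ∉ L(G), so no ε-production is kept.
For each production, add variants omitting each subset of nullable occurrences: Expr → 3 Atom gives 3 Atom | 3. Atom → Factor 1 gives Factor 1 | 1.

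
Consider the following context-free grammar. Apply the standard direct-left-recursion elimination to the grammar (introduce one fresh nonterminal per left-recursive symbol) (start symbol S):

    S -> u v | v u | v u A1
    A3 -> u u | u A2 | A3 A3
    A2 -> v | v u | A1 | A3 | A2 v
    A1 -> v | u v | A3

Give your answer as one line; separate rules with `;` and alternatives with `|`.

Directly left-recursive nonterminals: A3, A2.
For A3: α = {A3}, β = {u u, u A2}. Rewrite as A3 → β A3' and A3' → α A3' | ε.
For A2: α = {v}, β = {v, v u, A1, A3}. Rewrite as A2 → β A2' and A2' → α A2' | ε.

S -> u v | v u | v u A1; A3 -> u u A3' | u A2 A3'; A2 -> v A2' | v u A2' | A1 A2' | A3 A2'; A1 -> v | u v | A3; A3' -> A3 A3' | ε; A2' -> v A2' | ε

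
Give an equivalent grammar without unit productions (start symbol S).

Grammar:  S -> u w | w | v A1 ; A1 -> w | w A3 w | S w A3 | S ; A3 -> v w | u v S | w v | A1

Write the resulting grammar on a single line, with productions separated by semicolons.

S -> u w | w | v A1; A1 -> w | w A3 w | S w A3 | u w | v A1; A3 -> w | w A3 w | S w A3 | u w | v A1 | v w | u v S | w v

Unit pairs: A1 ⇒* {S}; A3 ⇒* {A1, S}.
Replace each nonterminal's rules with the union of the non-unit rules of every nonterminal it unit-derives.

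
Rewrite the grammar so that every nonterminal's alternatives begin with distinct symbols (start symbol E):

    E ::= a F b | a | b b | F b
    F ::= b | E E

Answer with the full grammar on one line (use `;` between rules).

E has alternatives sharing prefix 'a': factor to E → a E' with E' → F b | ε.

E ::= b b | F b | a E'; F ::= b | E E; E' ::= F b | ε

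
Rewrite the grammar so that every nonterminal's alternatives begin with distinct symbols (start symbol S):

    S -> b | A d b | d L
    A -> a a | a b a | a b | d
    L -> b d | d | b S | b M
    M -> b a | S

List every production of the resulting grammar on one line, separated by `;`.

S -> b | A d b | d L; A -> d | a A'; L -> d | b L'; M -> b a | S; A' -> a | b A''; L' -> d | S | M; A'' -> a | ε

A has alternatives sharing prefix 'a': factor to A → a A' with A' → a | b a | b.
L has alternatives sharing prefix 'b': factor to L → b L' with L' → d | S | M.
A' has alternatives sharing prefix 'b': factor to A' → b A'' with A'' → a | ε.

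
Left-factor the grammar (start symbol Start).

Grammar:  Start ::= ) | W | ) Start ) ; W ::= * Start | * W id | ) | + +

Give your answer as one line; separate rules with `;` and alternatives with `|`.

Start ::= W | ) Start1; W ::= ) | + + | * W1; Start1 ::= epsilon | Start ); W1 ::= Start | W id

Start has alternatives sharing prefix ')': factor to Start → ) Start1 with Start1 → ε | Start ).
W has alternatives sharing prefix '*': factor to W → * W1 with W1 → Start | W id.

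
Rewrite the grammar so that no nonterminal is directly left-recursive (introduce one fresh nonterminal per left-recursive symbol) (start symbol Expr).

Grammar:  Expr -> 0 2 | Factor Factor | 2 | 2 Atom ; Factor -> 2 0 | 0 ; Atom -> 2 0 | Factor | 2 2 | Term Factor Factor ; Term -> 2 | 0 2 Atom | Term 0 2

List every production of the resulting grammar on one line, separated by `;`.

Expr -> 0 2 | Factor Factor | 2 | 2 Atom; Factor -> 2 0 | 0; Atom -> 2 0 | Factor | 2 2 | Term Factor Factor; Term -> 2 Term1 | 0 2 Atom Term1; Term1 -> 0 2 Term1 | ε

Directly left-recursive nonterminal: Term.
For Term: α = {0 2}, β = {2, 0 2 Atom}. Rewrite as Term → β Term1 and Term1 → α Term1 | ε.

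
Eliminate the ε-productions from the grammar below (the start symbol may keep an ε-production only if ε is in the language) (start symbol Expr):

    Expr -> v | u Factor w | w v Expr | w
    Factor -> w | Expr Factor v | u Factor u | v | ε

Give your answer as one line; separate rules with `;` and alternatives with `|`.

Nullable set = {Factor}.
ε ∉ L(G), so no ε-production is kept.
Expand every rule over subsets of its nullable positions: Expr → u Factor w gives u Factor w | u w. Factor → Expr Factor v gives Expr Factor v | Expr v. Factor → u Factor u gives u Factor u | u u.

Expr -> v | u Factor w | u w | w v Expr | w; Factor -> w | Expr Factor v | Expr v | u Factor u | u u | v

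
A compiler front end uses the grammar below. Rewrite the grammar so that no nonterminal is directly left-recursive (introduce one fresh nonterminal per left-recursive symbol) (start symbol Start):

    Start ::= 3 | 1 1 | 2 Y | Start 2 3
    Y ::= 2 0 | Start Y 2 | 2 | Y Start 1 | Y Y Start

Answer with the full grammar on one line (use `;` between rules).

Start ::= 3 Start1 | 1 1 Start1 | 2 Y Start1; Y ::= 2 0 Y1 | Start Y 2 Y1 | 2 Y1; Start1 ::= 2 3 Start1 | ε; Y1 ::= Start 1 Y1 | Y Start Y1 | ε

Directly left-recursive nonterminals: Start, Y.
For Start: α = {2 3}, β = {3, 1 1, 2 Y}. Rewrite as Start → β Start1 and Start1 → α Start1 | ε.
For Y: α = {Start 1, Y Start}, β = {2 0, Start Y 2, 2}. Rewrite as Y → β Y1 and Y1 → α Y1 | ε.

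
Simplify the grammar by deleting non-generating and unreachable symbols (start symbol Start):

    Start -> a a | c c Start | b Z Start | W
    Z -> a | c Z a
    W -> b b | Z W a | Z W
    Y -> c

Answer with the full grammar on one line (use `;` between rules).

Generating nonterminals: {Start, W, Y, Z}.
Reachable from Start after that: {Start, W, Z}.
Removed useless symbols: {Y} and every production mentioning them.

Start -> a a | c c Start | b Z Start | W; Z -> a | c Z a; W -> b b | Z W a | Z W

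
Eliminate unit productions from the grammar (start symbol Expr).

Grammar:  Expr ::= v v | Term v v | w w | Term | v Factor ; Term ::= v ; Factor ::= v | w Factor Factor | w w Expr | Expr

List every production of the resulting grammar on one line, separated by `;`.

Expr ::= v | v v | Term v v | w w | v Factor; Term ::= v; Factor ::= v | w Factor Factor | w w Expr | v v | Term v v | w w | v Factor

Unit pairs: Expr ⇒* {Term}; Factor ⇒* {Expr, Term}.
Replace each nonterminal's rules with the union of the non-unit rules of every nonterminal it unit-derives.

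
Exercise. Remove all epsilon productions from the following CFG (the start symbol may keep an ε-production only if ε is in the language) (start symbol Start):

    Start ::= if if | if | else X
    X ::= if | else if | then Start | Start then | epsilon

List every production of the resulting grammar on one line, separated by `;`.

Start ::= if if | if | else X | else; X ::= if | else if | then Start | Start then

Nullable nonterminals: {X}.
ε ∉ L(G), so no ε-production is kept.
Expand every rule over subsets of its nullable positions: Start → else X gives else X | else.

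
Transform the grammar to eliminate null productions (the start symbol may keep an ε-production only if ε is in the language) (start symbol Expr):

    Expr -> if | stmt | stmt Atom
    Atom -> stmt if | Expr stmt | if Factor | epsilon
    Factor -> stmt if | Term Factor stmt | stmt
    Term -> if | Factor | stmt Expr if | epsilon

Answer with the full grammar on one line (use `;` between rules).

The nullable symbols are {Atom, Term}.
ε ∉ L(G), so no ε-production is kept.
Add the nullable-subset variants: Factor → Term Factor stmt gives Term Factor stmt | Factor stmt.

Expr -> if | stmt | stmt Atom; Atom -> stmt if | Expr stmt | if Factor; Factor -> stmt if | Term Factor stmt | Factor stmt | stmt; Term -> if | Factor | stmt Expr if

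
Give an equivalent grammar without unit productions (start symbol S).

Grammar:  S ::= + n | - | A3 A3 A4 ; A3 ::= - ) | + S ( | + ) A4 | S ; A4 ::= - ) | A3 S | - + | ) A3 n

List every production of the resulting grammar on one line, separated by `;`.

Unit pairs: A3 ⇒* {S}.
For every A with A ⇒* B via unit rules, add B's non-unit alternatives to A; then delete every rule of the form X → Y.

S ::= + n | - | A3 A3 A4; A3 ::= + n | - | A3 A3 A4 | - ) | + S ( | + ) A4; A4 ::= - ) | A3 S | - + | ) A3 n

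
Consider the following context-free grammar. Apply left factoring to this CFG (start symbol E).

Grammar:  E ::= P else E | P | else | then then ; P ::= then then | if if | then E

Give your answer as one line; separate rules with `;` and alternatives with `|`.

E ::= else | then then | P E'; P ::= if if | then P'; E' ::= else E | ε; P' ::= then | E

E has alternatives sharing prefix 'P': factor to E → P E' with E' → else E | ε.
P has alternatives sharing prefix 'then': factor to P → then P' with P' → then | E.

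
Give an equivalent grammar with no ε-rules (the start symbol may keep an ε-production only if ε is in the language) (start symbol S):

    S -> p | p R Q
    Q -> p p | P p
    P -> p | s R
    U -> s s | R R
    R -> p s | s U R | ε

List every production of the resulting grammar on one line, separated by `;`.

Nullable nonterminals: {R, U}.
ε ∉ L(G), so no ε-production is kept.
Add the nullable-subset variants: S → p R Q gives p R Q | p Q. P → s R gives s R | s. U → R R gives R R | R. R → s U R gives s U R | s U | s R | s.

S -> p | p R Q | p Q; Q -> p p | P p; P -> p | s R | s; U -> s s | R R | R; R -> p s | s U R | s U | s R | s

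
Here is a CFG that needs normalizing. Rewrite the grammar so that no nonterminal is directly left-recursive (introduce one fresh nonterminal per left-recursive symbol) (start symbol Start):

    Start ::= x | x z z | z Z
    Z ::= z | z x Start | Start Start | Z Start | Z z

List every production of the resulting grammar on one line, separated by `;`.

Left recursion appears on Z.
For Z: α = {Start, z}, β = {z, z x Start, Start Start}. Rewrite as Z → β Z1 and Z1 → α Z1 | ε.

Start ::= x | x z z | z Z; Z ::= z Z1 | z x Start Z1 | Start Start Z1; Z1 ::= Start Z1 | z Z1 | eps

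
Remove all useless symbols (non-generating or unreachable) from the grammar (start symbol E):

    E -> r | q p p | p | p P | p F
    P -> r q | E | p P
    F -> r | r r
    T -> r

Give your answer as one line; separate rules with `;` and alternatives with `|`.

Generating nonterminals: {E, F, P, T}.
Reachable from E after that: {E, F, P}.
Removed useless symbols: {T} and every production mentioning them.

E -> r | q p p | p | p P | p F; P -> r q | E | p P; F -> r | r r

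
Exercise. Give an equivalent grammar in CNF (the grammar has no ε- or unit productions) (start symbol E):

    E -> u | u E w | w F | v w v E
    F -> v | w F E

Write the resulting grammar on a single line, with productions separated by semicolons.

E -> u | X1 Y1 | X2 F | X3 Y2; F -> v | X2 Y4; X1 -> u; X2 -> w; X3 -> v; Y1 -> E X2; Y2 -> X2 Y3; Y3 -> X3 E; Y4 -> F E

Introduce a nonterminal for each terminal appearing in a rule of length ≥ 2: X1 → u, X2 → w, X3 → v.
Binarize each right-hand side of length ≥ 3 by chaining fresh nonterminals (Y1, Y2, …): affected rules were E → X1 E X2; E → X3 X2 X3 E; F → X2 F E.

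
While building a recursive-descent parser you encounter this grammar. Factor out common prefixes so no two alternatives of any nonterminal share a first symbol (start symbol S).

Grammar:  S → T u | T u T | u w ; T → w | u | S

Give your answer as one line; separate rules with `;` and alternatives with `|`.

S → u w | T u S'; T → w | u | S; S' → ε | T

S has alternatives sharing prefix 'T u': factor to S → T u S' with S' → ε | T.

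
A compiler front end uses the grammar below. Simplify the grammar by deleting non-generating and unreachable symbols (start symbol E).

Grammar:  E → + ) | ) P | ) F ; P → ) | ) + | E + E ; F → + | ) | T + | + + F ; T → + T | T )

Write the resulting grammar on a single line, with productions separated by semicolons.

E → + ) | ) P | ) F; P → ) | ) + | E + E; F → + | ) | + + F

Generating nonterminals: {E, F, P}.
Reachable from E after that: {E, F, P}.
Removed useless symbols: {T} and every production mentioning them.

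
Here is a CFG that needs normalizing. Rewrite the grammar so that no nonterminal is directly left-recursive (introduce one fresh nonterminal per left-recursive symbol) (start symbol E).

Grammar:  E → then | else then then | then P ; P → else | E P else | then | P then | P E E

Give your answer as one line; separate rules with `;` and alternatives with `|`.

E → then | else then then | then P; P → else P' | E P else P' | then P'; P' → then P' | E E P' | ε

P is directly left-recursive.
For P: α = {then, E E}, β = {else, E P else, then}. Rewrite as P → β P' and P' → α P' | ε.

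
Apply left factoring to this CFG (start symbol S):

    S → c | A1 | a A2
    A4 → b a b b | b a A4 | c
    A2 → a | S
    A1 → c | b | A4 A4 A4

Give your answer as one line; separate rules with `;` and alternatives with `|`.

A4 has alternatives sharing prefix 'b a': factor to A4 → b a A4' with A4' → b b | A4.

S → c | A1 | a A2; A4 → c | b a A4'; A2 → a | S; A1 → c | b | A4 A4 A4; A4' → b b | A4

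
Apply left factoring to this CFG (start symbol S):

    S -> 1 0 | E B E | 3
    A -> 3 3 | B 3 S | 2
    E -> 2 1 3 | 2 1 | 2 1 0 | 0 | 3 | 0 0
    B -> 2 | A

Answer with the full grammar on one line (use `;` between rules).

E has alternatives sharing prefix '2 1': factor to E → 2 1 E' with E' → 3 | ε | 0.
E has alternatives sharing prefix '0': factor to E → 0 E'' with E'' → ε | 0.

S -> 1 0 | E B E | 3; A -> 3 3 | B 3 S | 2; E -> 3 | 2 1 E' | 0 E''; B -> 2 | A; E' -> 3 | eps | 0; E'' -> eps | 0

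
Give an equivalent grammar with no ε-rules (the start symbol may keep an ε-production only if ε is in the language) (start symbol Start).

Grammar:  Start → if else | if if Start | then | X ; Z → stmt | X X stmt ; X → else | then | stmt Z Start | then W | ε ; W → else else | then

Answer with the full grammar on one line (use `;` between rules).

Start → if else | if if Start | if if | then | X | ε; Z → stmt | X X stmt | X stmt; X → else | then | stmt Z Start | stmt Z | then W; W → else else | then

Nullable nonterminals: {Start, X}.
ε ∈ L(G) since Start is nullable, so keep Start → ε.
Expand every rule over subsets of its nullable positions: Start → if if Start gives if if Start | if if. Z → X X stmt gives X X stmt | X stmt. X → stmt Z Start gives stmt Z Start | stmt Z.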